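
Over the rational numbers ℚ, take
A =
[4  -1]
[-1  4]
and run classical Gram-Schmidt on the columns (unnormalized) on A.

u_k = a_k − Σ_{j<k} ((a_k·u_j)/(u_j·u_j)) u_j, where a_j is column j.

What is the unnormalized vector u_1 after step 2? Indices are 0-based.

Step 1: u_0 = a_0 = (4, -1).
Step 2: u_1 = a_1 − (-8/17)·u_0 = (15/17, 60/17).

u_1 = (15/17, 60/17)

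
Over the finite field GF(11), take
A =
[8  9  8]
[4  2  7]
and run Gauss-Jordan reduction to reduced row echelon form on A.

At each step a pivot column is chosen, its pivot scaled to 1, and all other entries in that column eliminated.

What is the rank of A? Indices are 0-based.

rank = 2

step 1: normalize row 0 (÷8) = (1, 8, 1)
  row 1: subtract 4×row0 = (0, 3, 3)
step 2: normalize row 1 (÷3) = (0, 1, 1)
  row 0: subtract 8×row1 = (1, 0, 4)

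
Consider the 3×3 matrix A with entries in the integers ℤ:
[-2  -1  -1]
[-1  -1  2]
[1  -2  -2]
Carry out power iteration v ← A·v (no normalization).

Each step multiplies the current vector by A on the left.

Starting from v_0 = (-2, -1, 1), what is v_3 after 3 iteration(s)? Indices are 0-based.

v_3 = (37, 20, 19)

v_0 = (-2, -1, 1).
v_1 = A·v_0 = (4, 5, -2).
v_2 = A·v_1 = (-11, -13, -2).
v_3 = A·v_2 = (37, 20, 19).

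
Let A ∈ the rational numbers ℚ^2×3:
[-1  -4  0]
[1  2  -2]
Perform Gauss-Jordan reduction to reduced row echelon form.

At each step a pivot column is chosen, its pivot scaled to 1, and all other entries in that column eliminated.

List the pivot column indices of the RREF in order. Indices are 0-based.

pivot columns: 0, 1

pivot(0,0)=-1: scale R0 → (1, 4, 0)
  clear (1,0): R1 −= (1)R0 → (0, -2, -2)
pivot(1,1)=-2: scale R1 → (0, 1, 1)
  clear (0,1): R0 −= (4)R1 → (1, 0, -4)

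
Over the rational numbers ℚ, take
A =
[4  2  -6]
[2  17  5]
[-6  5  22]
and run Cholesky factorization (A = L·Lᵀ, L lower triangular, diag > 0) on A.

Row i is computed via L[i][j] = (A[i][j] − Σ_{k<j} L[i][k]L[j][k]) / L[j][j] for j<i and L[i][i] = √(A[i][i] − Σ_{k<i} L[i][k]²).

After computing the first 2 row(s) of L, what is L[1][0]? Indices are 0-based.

Step 1: L[0][0] = √(4) = 2.
  L[1][0] = (2) / L[0][0] = 1.
Step 2: L[1][1] = √(16) = 4.

L[1][0] = 1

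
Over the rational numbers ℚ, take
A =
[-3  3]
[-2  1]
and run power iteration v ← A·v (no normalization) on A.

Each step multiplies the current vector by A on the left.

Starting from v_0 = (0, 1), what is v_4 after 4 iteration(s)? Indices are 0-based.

v_4 = (12, 1)

v_0 = (0, 1).
v_1 = A·v_0 = (3, 1).
v_2 = A·v_1 = (-6, -5).
v_3 = A·v_2 = (3, 7).
v_4 = A·v_3 = (12, 1).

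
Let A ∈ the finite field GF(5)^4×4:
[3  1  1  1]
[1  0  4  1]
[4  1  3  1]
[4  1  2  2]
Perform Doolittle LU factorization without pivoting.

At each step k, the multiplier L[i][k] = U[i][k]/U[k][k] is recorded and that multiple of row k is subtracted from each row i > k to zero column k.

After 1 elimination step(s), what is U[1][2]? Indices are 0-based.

Step 1: pivot at (0,0) is 3.
  row1 ← row1 − (2)·row0  ⇒  L[1][0]=2, U row1=(0, 3, 2, 4)
  row2 ← row2 − (3)·row0  ⇒  L[2][0]=3, U row2=(0, 3, 0, 3)
  row3 ← row3 − (3)·row0  ⇒  L[3][0]=3, U row3=(0, 3, 4, 4)

U[1][2] = 2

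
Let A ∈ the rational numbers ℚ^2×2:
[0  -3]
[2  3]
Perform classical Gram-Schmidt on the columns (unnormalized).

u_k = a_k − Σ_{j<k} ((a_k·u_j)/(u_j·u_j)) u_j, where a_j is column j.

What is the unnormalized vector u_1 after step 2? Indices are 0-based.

Step 1: u_0 = a_0 = (0, 2).
Step 2: u_1 = a_1 − (3/2)·u_0 = (-3, 0).

u_1 = (-3, 0)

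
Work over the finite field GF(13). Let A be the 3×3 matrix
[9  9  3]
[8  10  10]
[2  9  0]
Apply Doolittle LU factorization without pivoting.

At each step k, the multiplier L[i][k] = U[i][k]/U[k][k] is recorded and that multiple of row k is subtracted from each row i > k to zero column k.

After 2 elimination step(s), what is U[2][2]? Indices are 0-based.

U[2][2] = 4

k=0: U[0][0]=9
  eliminate (1,0): mult=11, new row 1: (0, 2, 3); set L[1][0]=11
  eliminate (2,0): mult=6, new row 2: (0, 7, 8); set L[2][0]=6
k=1: U[1][1]=2
  eliminate (2,1): mult=10, new row 2: (0, 0, 4); set L[2][1]=10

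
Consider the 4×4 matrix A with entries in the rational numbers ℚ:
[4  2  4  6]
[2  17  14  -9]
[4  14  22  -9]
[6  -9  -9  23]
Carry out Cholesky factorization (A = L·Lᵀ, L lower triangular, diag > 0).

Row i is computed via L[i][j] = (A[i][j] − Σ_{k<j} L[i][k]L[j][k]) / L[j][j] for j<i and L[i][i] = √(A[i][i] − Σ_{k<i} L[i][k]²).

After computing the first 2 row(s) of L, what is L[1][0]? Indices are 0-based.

Step 1: L[0][0] = √(4) = 2.
  L[1][0] = (2) / L[0][0] = 1.
Step 2: L[1][1] = √(16) = 4.

L[1][0] = 1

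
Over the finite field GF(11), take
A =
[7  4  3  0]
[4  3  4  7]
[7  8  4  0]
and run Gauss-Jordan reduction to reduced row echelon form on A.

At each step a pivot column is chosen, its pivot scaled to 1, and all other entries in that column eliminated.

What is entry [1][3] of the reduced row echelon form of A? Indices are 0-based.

pivot(0,0)=7: scale R0 → (1, 10, 2, 0)
  clear (1,0): R1 −= (4)R0 → (0, 7, 7, 7)
  clear (2,0): R2 −= (7)R0 → (0, 4, 1, 0)
pivot(1,1)=7: scale R1 → (0, 1, 1, 1)
  clear (0,1): R0 −= (10)R1 → (1, 0, 3, 1)
  clear (2,1): R2 −= (4)R1 → (0, 0, 8, 7)
pivot(2,2)=8: scale R2 → (0, 0, 1, 5)
  clear (0,2): R0 −= (3)R2 → (1, 0, 0, 8)
  clear (1,2): R1 −= (1)R2 → (0, 1, 0, 7)

M[1][3] = 7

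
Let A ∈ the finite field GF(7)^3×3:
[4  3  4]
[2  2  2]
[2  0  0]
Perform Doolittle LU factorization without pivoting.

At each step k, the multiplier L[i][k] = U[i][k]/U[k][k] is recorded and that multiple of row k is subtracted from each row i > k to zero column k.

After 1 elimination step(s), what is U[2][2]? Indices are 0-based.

U[2][2] = 5

[col 0] pivot 4
  R1 -= 4*R0 → (0, 4, 0)  (L[1][0] := 4)
  R2 -= 4*R0 → (0, 2, 5)  (L[2][0] := 4)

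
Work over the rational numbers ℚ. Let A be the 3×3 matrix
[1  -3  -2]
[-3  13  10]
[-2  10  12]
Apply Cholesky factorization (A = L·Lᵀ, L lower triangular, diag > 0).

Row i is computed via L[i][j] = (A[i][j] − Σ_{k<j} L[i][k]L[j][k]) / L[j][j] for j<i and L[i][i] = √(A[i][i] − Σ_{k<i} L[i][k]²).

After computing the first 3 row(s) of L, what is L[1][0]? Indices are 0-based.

L[1][0] = -3

Step 1: L[0][0] = √(1) = 1.
  L[1][0] = (-3) / L[0][0] = -3.
Step 2: L[1][1] = √(4) = 2.
  L[2][0] = (-2) / L[0][0] = -2.
  L[2][1] = (4) / L[1][1] = 2.
Step 3: L[2][2] = √(4) = 2.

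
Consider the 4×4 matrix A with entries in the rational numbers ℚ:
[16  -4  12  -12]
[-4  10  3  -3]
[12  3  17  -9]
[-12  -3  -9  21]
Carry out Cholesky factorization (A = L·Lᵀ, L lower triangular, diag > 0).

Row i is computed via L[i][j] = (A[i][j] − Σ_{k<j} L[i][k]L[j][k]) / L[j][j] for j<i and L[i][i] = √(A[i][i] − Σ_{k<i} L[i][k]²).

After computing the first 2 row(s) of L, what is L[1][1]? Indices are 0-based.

L[1][1] = 3

Step 1: L[0][0] = √(16) = 4.
  L[1][0] = (-4) / L[0][0] = -1.
Step 2: L[1][1] = √(9) = 3.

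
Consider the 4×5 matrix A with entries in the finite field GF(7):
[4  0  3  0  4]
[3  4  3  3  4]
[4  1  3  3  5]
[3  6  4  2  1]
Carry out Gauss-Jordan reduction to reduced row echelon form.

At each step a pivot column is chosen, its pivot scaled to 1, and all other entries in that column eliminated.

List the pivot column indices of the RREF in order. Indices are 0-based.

pivot(0,0)=4: scale R0 → (1, 0, 6, 0, 1)
  clear (1,0): R1 −= (3)R0 → (0, 4, 6, 3, 1)
  clear (2,0): R2 −= (4)R0 → (0, 1, 0, 3, 1)
  clear (3,0): R3 −= (3)R0 → (0, 6, 0, 2, 5)
pivot(1,1)=4: scale R1 → (0, 1, 5, 6, 2)
  clear (2,1): R2 −= (1)R1 → (0, 0, 2, 4, 6)
  clear (3,1): R3 −= (6)R1 → (0, 0, 5, 1, 0)
pivot(2,2)=2: scale R2 → (0, 0, 1, 2, 3)
  clear (0,2): R0 −= (6)R2 → (1, 0, 0, 2, 4)
  clear (1,2): R1 −= (5)R2 → (0, 1, 0, 3, 1)
  clear (3,2): R3 −= (5)R2 → (0, 0, 0, 5, 6)
pivot(3,3)=5: scale R3 → (0, 0, 0, 1, 4)
  clear (0,3): R0 −= (2)R3 → (1, 0, 0, 0, 3)
  clear (1,3): R1 −= (3)R3 → (0, 1, 0, 0, 3)
  clear (2,3): R2 −= (2)R3 → (0, 0, 1, 0, 2)

pivot columns: 0, 1, 2, 3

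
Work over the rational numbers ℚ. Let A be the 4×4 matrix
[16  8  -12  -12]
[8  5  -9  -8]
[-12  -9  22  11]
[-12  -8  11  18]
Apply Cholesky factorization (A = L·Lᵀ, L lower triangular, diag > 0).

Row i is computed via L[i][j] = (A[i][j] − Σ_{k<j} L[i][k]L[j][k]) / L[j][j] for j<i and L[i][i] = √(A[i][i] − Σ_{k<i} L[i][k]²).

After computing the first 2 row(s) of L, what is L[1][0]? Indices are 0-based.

L[1][0] = 2

Step 1: L[0][0] = √(16) = 4.
  L[1][0] = (8) / L[0][0] = 2.
Step 2: L[1][1] = √(1) = 1.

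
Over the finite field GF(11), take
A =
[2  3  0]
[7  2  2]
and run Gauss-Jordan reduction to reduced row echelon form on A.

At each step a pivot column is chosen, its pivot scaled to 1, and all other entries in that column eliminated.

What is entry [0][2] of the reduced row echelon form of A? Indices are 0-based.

[1] R0 /= 2  ⇒  (1, 7, 0)
     R1 -= 7·R0  ⇒  (0, 8, 2)
[2] R1 /= 8  ⇒  (0, 1, 3)
     R0 -= 7·R1  ⇒  (1, 0, 1)

M[0][2] = 1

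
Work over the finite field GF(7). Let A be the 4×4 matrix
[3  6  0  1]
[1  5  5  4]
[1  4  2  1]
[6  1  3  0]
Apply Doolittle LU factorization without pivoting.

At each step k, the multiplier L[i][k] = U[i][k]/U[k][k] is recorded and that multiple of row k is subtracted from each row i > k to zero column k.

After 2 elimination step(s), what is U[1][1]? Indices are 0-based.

U[1][1] = 3

Step 1: pivot at (0,0) is 3.
  row1 ← row1 − (5)·row0  ⇒  L[1][0]=5, U row1=(0, 3, 5, 6)
  row2 ← row2 − (5)·row0  ⇒  L[2][0]=5, U row2=(0, 2, 2, 3)
  row3 ← row3 − (2)·row0  ⇒  L[3][0]=2, U row3=(0, 3, 3, 5)
Step 2: pivot at (1,1) is 3.
  row2 ← row2 − (3)·row1  ⇒  L[2][1]=3, U row2=(0, 0, 1, 6)
  row3 ← row3 − (1)·row1  ⇒  L[3][1]=1, U row3=(0, 0, 5, 6)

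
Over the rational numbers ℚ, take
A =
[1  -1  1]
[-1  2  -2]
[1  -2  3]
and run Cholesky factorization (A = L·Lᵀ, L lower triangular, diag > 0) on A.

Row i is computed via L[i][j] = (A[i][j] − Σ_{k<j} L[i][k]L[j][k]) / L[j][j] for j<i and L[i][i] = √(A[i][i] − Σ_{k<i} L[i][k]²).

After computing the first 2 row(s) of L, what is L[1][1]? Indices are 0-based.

Step 1: L[0][0] = √(1) = 1.
  L[1][0] = (-1) / L[0][0] = -1.
Step 2: L[1][1] = √(1) = 1.

L[1][1] = 1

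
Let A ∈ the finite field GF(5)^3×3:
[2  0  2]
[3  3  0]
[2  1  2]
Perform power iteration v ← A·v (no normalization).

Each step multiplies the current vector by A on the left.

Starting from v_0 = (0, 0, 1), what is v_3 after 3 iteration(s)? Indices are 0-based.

v_0 = (0, 0, 1).
v_1 = A·v_0 = (2, 0, 2).
v_2 = A·v_1 = (3, 1, 3).
v_3 = A·v_2 = (2, 2, 3).

v_3 = (2, 2, 3)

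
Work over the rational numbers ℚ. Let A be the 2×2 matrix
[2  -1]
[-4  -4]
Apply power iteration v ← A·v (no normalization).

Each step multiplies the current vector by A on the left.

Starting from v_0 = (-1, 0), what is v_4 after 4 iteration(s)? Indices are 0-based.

v_0 = (-1, 0).
v_1 = A·v_0 = (-2, 4).
v_2 = A·v_1 = (-8, -8).
v_3 = A·v_2 = (-8, 64).
v_4 = A·v_3 = (-80, -224).

v_4 = (-80, -224)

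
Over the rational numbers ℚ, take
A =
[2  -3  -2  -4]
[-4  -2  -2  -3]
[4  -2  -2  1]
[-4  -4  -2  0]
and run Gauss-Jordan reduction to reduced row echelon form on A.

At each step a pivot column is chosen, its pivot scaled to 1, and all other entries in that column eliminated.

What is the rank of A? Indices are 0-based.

[1] R0 /= 2  ⇒  (1, -3/2, -1, -2)
     R1 -= -4·R0  ⇒  (0, -8, -6, -11)
     R2 -= 4·R0  ⇒  (0, 4, 2, 9)
     R3 -= -4·R0  ⇒  (0, -10, -6, -8)
[2] R1 /= -8  ⇒  (0, 1, 3/4, 11/8)
     R0 -= -3/2·R1  ⇒  (1, 0, 1/8, 1/16)
     R2 -= 4·R1  ⇒  (0, 0, -1, 7/2)
     R3 -= -10·R1  ⇒  (0, 0, 3/2, 23/4)
[3] R2 /= -1  ⇒  (0, 0, 1, -7/2)
     R0 -= 1/8·R2  ⇒  (1, 0, 0, 1/2)
     R1 -= 3/4·R2  ⇒  (0, 1, 0, 4)
     R3 -= 3/2·R2  ⇒  (0, 0, 0, 11)
[4] R3 /= 11  ⇒  (0, 0, 0, 1)
     R0 -= 1/2·R3  ⇒  (1, 0, 0, 0)
     R1 -= 4·R3  ⇒  (0, 1, 0, 0)
     R2 -= -7/2·R3  ⇒  (0, 0, 1, 0)

rank = 4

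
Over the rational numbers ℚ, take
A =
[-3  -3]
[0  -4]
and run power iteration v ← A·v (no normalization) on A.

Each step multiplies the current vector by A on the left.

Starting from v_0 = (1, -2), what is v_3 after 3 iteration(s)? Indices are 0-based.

v_3 = (195, 128)

v_0 = (1, -2).
v_1 = A·v_0 = (3, 8).
v_2 = A·v_1 = (-33, -32).
v_3 = A·v_2 = (195, 128).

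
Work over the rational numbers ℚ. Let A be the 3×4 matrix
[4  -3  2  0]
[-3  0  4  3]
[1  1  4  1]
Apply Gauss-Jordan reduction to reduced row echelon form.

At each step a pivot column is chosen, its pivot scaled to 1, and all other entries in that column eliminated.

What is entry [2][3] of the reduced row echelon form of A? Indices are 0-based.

M[2][3] = 3/7

[1] R0 /= 4  ⇒  (1, -3/4, 1/2, 0)
     R1 -= -3·R0  ⇒  (0, -9/4, 11/2, 3)
     R2 -= 1·R0  ⇒  (0, 7/4, 7/2, 1)
[2] R1 /= -9/4  ⇒  (0, 1, -22/9, -4/3)
     R0 -= -3/4·R1  ⇒  (1, 0, -4/3, -1)
     R2 -= 7/4·R1  ⇒  (0, 0, 70/9, 10/3)
[3] R2 /= 70/9  ⇒  (0, 0, 1, 3/7)
     R0 -= -4/3·R2  ⇒  (1, 0, 0, -3/7)
     R1 -= -22/9·R2  ⇒  (0, 1, 0, -2/7)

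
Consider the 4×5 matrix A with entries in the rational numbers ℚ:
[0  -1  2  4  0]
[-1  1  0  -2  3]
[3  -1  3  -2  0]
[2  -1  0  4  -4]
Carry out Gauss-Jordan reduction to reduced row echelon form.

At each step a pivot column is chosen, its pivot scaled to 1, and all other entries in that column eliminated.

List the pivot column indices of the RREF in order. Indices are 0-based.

[1] R0 <-> R1
[1] R0 /= -1  ⇒  (1, -1, 0, 2, -3)
     R2 -= 3·R0  ⇒  (0, 2, 3, -8, 9)
     R3 -= 2·R0  ⇒  (0, 1, 0, 0, 2)
[2] R1 /= -1  ⇒  (0, 1, -2, -4, 0)
     R0 -= -1·R1  ⇒  (1, 0, -2, -2, -3)
     R2 -= 2·R1  ⇒  (0, 0, 7, 0, 9)
     R3 -= 1·R1  ⇒  (0, 0, 2, 4, 2)
[3] R2 /= 7  ⇒  (0, 0, 1, 0, 9/7)
     R0 -= -2·R2  ⇒  (1, 0, 0, -2, -3/7)
     R1 -= -2·R2  ⇒  (0, 1, 0, -4, 18/7)
     R3 -= 2·R2  ⇒  (0, 0, 0, 4, -4/7)
[4] R3 /= 4  ⇒  (0, 0, 0, 1, -1/7)
     R0 -= -2·R3  ⇒  (1, 0, 0, 0, -5/7)
     R1 -= -4·R3  ⇒  (0, 1, 0, 0, 2)

pivot columns: 0, 1, 2, 3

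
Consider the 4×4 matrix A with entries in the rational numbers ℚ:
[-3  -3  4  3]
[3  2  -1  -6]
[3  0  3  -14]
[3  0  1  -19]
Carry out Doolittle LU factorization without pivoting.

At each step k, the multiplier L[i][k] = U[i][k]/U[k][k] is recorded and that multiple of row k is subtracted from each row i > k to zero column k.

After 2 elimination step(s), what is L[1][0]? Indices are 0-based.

Step 1: pivot at (0,0) is -3.
  row1 ← row1 − (-1)·row0  ⇒  L[1][0]=-1, U row1=(0, -1, 3, -3)
  row2 ← row2 − (-1)·row0  ⇒  L[2][0]=-1, U row2=(0, -3, 7, -11)
  row3 ← row3 − (-1)·row0  ⇒  L[3][0]=-1, U row3=(0, -3, 5, -16)
Step 2: pivot at (1,1) is -1.
  row2 ← row2 − (3)·row1  ⇒  L[2][1]=3, U row2=(0, 0, -2, -2)
  row3 ← row3 − (3)·row1  ⇒  L[3][1]=3, U row3=(0, 0, -4, -7)

L[1][0] = -1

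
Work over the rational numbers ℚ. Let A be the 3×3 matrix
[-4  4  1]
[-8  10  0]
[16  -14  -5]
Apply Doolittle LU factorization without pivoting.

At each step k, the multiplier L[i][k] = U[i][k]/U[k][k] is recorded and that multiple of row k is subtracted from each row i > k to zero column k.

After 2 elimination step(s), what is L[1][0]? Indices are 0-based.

L[1][0] = 2

k=0: U[0][0]=-4
  eliminate (1,0): mult=2, new row 1: (0, 2, -2); set L[1][0]=2
  eliminate (2,0): mult=-4, new row 2: (0, 2, -1); set L[2][0]=-4
k=1: U[1][1]=2
  eliminate (2,1): mult=1, new row 2: (0, 0, 1); set L[2][1]=1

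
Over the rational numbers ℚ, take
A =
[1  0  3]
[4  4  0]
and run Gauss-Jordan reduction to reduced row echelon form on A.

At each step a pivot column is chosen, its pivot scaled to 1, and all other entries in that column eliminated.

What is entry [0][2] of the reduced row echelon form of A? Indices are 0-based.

M[0][2] = 3

pivot(0,0)=1: scale R0 → (1, 0, 3)
  clear (1,0): R1 −= (4)R0 → (0, 4, -12)
pivot(1,1)=4: scale R1 → (0, 1, -3)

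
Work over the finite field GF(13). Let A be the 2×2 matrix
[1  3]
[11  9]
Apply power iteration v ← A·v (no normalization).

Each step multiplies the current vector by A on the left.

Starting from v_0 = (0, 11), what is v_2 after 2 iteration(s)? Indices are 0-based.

v_2 = (5, 6)

v_0 = (0, 11).
v_1 = A·v_0 = (7, 8).
v_2 = A·v_1 = (5, 6).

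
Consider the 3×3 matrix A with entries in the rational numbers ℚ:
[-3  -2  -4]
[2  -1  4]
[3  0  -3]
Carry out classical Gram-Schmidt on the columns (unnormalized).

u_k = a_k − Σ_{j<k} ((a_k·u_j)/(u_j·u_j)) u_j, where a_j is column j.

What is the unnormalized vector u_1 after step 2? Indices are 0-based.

u_1 = (-16/11, -15/11, -6/11)

Step 1: u_0 = a_0 = (-3, 2, 3).
Step 2: u_1 = a_1 − (2/11)·u_0 = (-16/11, -15/11, -6/11).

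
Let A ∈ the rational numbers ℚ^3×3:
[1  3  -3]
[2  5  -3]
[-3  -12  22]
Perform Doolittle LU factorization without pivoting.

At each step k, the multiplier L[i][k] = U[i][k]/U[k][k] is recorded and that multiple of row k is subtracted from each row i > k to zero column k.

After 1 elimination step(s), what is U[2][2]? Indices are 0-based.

U[2][2] = 13

k=0: U[0][0]=1
  eliminate (1,0): mult=2, new row 1: (0, -1, 3); set L[1][0]=2
  eliminate (2,0): mult=-3, new row 2: (0, -3, 13); set L[2][0]=-3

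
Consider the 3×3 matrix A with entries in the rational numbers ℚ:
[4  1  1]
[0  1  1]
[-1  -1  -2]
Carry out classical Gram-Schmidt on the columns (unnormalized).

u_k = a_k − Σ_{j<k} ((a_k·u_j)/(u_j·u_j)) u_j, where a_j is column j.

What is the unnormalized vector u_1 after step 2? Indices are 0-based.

Step 1: u_0 = a_0 = (4, 0, -1).
Step 2: u_1 = a_1 − (5/17)·u_0 = (-3/17, 1, -12/17).

u_1 = (-3/17, 1, -12/17)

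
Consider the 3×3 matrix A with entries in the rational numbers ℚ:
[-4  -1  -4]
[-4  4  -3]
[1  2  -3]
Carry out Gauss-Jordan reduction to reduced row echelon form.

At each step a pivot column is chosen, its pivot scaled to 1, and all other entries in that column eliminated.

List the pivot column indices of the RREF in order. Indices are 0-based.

pivot columns: 0, 1, 2

step 1: normalize row 0 (÷-4) = (1, 1/4, 1)
  row 1: subtract -4×row0 = (0, 5, 1)
  row 2: subtract 1×row0 = (0, 7/4, -4)
step 2: normalize row 1 (÷5) = (0, 1, 1/5)
  row 0: subtract 1/4×row1 = (1, 0, 19/20)
  row 2: subtract 7/4×row1 = (0, 0, -87/20)
step 3: normalize row 2 (÷-87/20) = (0, 0, 1)
  row 0: subtract 19/20×row2 = (1, 0, 0)
  row 1: subtract 1/5×row2 = (0, 1, 0)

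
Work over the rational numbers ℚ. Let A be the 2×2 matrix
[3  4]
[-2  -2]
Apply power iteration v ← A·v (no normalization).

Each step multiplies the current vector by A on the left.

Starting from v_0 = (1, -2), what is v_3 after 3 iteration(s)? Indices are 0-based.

v_3 = (3, 2)

v_0 = (1, -2).
v_1 = A·v_0 = (-5, 2).
v_2 = A·v_1 = (-7, 6).
v_3 = A·v_2 = (3, 2).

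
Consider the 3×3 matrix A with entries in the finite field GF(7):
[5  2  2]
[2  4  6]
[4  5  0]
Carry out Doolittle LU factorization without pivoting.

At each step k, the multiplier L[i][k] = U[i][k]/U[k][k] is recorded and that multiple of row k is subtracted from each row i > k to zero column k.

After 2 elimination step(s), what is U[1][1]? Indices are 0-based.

U[1][1] = 6

k=0: U[0][0]=5
  eliminate (1,0): mult=6, new row 1: (0, 6, 1); set L[1][0]=6
  eliminate (2,0): mult=5, new row 2: (0, 2, 4); set L[2][0]=5
k=1: U[1][1]=6
  eliminate (2,1): mult=5, new row 2: (0, 0, 6); set L[2][1]=5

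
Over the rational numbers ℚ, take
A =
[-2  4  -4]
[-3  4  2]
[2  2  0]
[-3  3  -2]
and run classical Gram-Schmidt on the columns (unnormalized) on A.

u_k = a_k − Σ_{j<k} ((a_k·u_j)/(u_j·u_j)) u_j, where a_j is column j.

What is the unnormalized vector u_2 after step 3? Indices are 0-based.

Step 1: u_0 = a_0 = (-2, -3, 2, -3).
Step 2: u_1 = a_1 − (-25/26)·u_0 = (27/13, 29/26, 51/13, 3/26).
Step 3: u_2 = a_2 − (4/13)·u_0 − (-164/545)·u_1 = (-1504/545, 1776/545, 308/545, -568/545).

u_2 = (-1504/545, 1776/545, 308/545, -568/545)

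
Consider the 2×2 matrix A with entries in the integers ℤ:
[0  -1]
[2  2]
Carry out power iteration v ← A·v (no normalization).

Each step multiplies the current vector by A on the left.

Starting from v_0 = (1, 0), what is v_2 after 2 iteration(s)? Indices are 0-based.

v_2 = (-2, 4)

v_0 = (1, 0).
v_1 = A·v_0 = (0, 2).
v_2 = A·v_1 = (-2, 4).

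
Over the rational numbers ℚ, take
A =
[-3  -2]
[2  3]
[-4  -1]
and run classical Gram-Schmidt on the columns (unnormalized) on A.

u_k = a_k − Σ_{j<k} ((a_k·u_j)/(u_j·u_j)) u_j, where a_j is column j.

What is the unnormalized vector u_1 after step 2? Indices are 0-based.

Step 1: u_0 = a_0 = (-3, 2, -4).
Step 2: u_1 = a_1 − (16/29)·u_0 = (-10/29, 55/29, 35/29).

u_1 = (-10/29, 55/29, 35/29)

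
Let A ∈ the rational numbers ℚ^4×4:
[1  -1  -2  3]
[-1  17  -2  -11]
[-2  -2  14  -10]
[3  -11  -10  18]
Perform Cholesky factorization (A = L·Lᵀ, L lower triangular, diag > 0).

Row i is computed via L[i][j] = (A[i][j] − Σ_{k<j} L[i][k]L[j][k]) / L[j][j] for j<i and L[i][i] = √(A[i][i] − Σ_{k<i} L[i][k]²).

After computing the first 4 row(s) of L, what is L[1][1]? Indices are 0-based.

L[1][1] = 4

Step 1: L[0][0] = √(1) = 1.
  L[1][0] = (-1) / L[0][0] = -1.
Step 2: L[1][1] = √(16) = 4.
  L[2][0] = (-2) / L[0][0] = -2.
  L[2][1] = (-4) / L[1][1] = -1.
Step 3: L[2][2] = √(9) = 3.
  L[3][0] = (3) / L[0][0] = 3.
  L[3][1] = (-8) / L[1][1] = -2.
  L[3][2] = (-6) / L[2][2] = -2.
Step 4: L[3][3] = √(1) = 1.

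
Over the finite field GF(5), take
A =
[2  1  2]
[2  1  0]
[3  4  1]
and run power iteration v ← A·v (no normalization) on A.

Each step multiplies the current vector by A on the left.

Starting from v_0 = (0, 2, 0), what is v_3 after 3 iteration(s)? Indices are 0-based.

v_3 = (4, 0, 2)

v_0 = (0, 2, 0).
v_1 = A·v_0 = (2, 2, 3).
v_2 = A·v_1 = (2, 1, 2).
v_3 = A·v_2 = (4, 0, 2).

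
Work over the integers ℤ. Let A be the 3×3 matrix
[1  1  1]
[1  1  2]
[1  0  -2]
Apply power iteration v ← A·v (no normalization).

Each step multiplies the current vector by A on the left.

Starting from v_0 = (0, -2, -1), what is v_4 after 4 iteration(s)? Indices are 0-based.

v_0 = (0, -2, -1).
v_1 = A·v_0 = (-3, -4, 2).
v_2 = A·v_1 = (-5, -3, -7).
v_3 = A·v_2 = (-15, -22, 9).
v_4 = A·v_3 = (-28, -19, -33).

v_4 = (-28, -19, -33)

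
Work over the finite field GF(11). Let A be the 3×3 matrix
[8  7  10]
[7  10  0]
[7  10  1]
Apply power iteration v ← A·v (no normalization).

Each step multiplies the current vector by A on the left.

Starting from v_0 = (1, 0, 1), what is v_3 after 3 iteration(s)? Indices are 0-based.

v_3 = (8, 10, 5)

v_0 = (1, 0, 1).
v_1 = A·v_0 = (7, 7, 8).
v_2 = A·v_1 = (9, 9, 6).
v_3 = A·v_2 = (8, 10, 5).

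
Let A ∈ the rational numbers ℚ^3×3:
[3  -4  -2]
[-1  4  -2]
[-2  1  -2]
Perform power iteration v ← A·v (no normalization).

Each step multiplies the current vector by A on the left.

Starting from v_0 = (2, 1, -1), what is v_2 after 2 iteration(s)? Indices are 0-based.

v_2 = (-2, 14, -2)

v_0 = (2, 1, -1).
v_1 = A·v_0 = (4, 4, -1).
v_2 = A·v_1 = (-2, 14, -2).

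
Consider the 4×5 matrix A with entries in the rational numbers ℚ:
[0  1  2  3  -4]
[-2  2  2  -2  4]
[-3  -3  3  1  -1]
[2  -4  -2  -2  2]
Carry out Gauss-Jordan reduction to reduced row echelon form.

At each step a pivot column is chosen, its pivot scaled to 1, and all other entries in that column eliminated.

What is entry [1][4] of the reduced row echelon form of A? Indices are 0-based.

M[1][4] = 1/8

pivot(0,0): swap R0↔R1
pivot(0,0)=-2: scale R0 → (1, -1, -1, 1, -2)
  clear (2,0): R2 −= (-3)R0 → (0, -6, 0, 4, -7)
  clear (3,0): R3 −= (2)R0 → (0, -2, 0, -4, 6)
pivot(1,1)=1: scale R1 → (0, 1, 2, 3, -4)
  clear (0,1): R0 −= (-1)R1 → (1, 0, 1, 4, -6)
  clear (2,1): R2 −= (-6)R1 → (0, 0, 12, 22, -31)
  clear (3,1): R3 −= (-2)R1 → (0, 0, 4, 2, -2)
pivot(2,2)=12: scale R2 → (0, 0, 1, 11/6, -31/12)
  clear (0,2): R0 −= (1)R2 → (1, 0, 0, 13/6, -41/12)
  clear (1,2): R1 −= (2)R2 → (0, 1, 0, -2/3, 7/6)
  clear (3,2): R3 −= (4)R2 → (0, 0, 0, -16/3, 25/3)
pivot(3,3)=-16/3: scale R3 → (0, 0, 0, 1, -25/16)
  clear (0,3): R0 −= (13/6)R3 → (1, 0, 0, 0, -1/32)
  clear (1,3): R1 −= (-2/3)R3 → (0, 1, 0, 0, 1/8)
  clear (2,3): R2 −= (11/6)R3 → (0, 0, 1, 0, 9/32)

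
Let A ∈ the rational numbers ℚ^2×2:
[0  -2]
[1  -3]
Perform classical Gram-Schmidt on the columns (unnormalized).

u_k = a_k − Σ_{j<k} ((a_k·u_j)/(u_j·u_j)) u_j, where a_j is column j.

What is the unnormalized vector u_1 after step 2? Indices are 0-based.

Step 1: u_0 = a_0 = (0, 1).
Step 2: u_1 = a_1 − (-3)·u_0 = (-2, 0).

u_1 = (-2, 0)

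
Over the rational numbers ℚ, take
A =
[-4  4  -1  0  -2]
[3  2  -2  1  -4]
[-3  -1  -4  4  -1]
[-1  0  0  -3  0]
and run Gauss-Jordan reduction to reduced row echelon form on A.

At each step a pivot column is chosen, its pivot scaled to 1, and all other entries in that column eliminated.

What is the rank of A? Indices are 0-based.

pivot(0,0)=-4: scale R0 → (1, -1, 1/4, 0, 1/2)
  clear (1,0): R1 −= (3)R0 → (0, 5, -11/4, 1, -11/2)
  clear (2,0): R2 −= (-3)R0 → (0, -4, -13/4, 4, 1/2)
  clear (3,0): R3 −= (-1)R0 → (0, -1, 1/4, -3, 1/2)
pivot(1,1)=5: scale R1 → (0, 1, -11/20, 1/5, -11/10)
  clear (0,1): R0 −= (-1)R1 → (1, 0, -3/10, 1/5, -3/5)
  clear (2,1): R2 −= (-4)R1 → (0, 0, -109/20, 24/5, -39/10)
  clear (3,1): R3 −= (-1)R1 → (0, 0, -3/10, -14/5, -3/5)
pivot(2,2)=-109/20: scale R2 → (0, 0, 1, -96/109, 78/109)
  clear (0,2): R0 −= (-3/10)R2 → (1, 0, 0, -7/109, -42/109)
  clear (1,2): R1 −= (-11/20)R2 → (0, 1, 0, -31/109, -77/109)
  clear (3,2): R3 −= (-3/10)R2 → (0, 0, 0, -334/109, -42/109)
pivot(3,3)=-334/109: scale R3 → (0, 0, 0, 1, 21/167)
  clear (0,3): R0 −= (-7/109)R3 → (1, 0, 0, 0, -63/167)
  clear (1,3): R1 −= (-31/109)R3 → (0, 1, 0, 0, -112/167)
  clear (2,3): R2 −= (-96/109)R3 → (0, 0, 1, 0, 138/167)

rank = 4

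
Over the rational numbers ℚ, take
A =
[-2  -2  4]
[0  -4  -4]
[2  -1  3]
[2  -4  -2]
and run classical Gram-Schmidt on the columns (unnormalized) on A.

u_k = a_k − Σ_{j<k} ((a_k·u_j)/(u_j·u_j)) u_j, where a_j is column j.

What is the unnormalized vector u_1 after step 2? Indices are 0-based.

u_1 = (-3, -4, 0, -3)

Step 1: u_0 = a_0 = (-2, 0, 2, 2).
Step 2: u_1 = a_1 − (-1/2)·u_0 = (-3, -4, 0, -3).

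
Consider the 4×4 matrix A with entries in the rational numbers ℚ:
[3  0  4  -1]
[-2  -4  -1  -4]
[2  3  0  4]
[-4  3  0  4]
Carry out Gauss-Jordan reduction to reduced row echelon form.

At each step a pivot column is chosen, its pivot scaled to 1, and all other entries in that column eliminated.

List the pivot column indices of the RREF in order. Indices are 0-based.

pivot columns: 0, 1, 2, 3

pivot(0,0)=3: scale R0 → (1, 0, 4/3, -1/3)
  clear (1,0): R1 −= (-2)R0 → (0, -4, 5/3, -14/3)
  clear (2,0): R2 −= (2)R0 → (0, 3, -8/3, 14/3)
  clear (3,0): R3 −= (-4)R0 → (0, 3, 16/3, 8/3)
pivot(1,1)=-4: scale R1 → (0, 1, -5/12, 7/6)
  clear (2,1): R2 −= (3)R1 → (0, 0, -17/12, 7/6)
  clear (3,1): R3 −= (3)R1 → (0, 0, 79/12, -5/6)
pivot(2,2)=-17/12: scale R2 → (0, 0, 1, -14/17)
  clear (0,2): R0 −= (4/3)R2 → (1, 0, 0, 13/17)
  clear (1,2): R1 −= (-5/12)R2 → (0, 1, 0, 14/17)
  clear (3,2): R3 −= (79/12)R2 → (0, 0, 0, 78/17)
pivot(3,3)=78/17: scale R3 → (0, 0, 0, 1)
  clear (0,3): R0 −= (13/17)R3 → (1, 0, 0, 0)
  clear (1,3): R1 −= (14/17)R3 → (0, 1, 0, 0)
  clear (2,3): R2 −= (-14/17)R3 → (0, 0, 1, 0)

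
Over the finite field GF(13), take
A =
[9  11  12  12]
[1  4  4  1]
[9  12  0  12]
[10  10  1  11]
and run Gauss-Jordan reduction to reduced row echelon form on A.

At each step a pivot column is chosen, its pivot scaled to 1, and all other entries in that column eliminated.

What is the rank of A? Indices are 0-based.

rank = 4

step 1: normalize row 0 (÷9) = (1, 7, 10, 10)
  row 1: subtract 1×row0 = (0, 10, 7, 4)
  row 2: subtract 9×row0 = (0, 1, 1, 0)
  row 3: subtract 10×row0 = (0, 5, 5, 2)
step 2: normalize row 1 (÷10) = (0, 1, 2, 3)
  row 0: subtract 7×row1 = (1, 0, 9, 2)
  row 2: subtract 1×row1 = (0, 0, 12, 10)
  row 3: subtract 5×row1 = (0, 0, 8, 0)
step 3: normalize row 2 (÷12) = (0, 0, 1, 3)
  row 0: subtract 9×row2 = (1, 0, 0, 1)
  row 1: subtract 2×row2 = (0, 1, 0, 10)
  row 3: subtract 8×row2 = (0, 0, 0, 2)
step 4: normalize row 3 (÷2) = (0, 0, 0, 1)
  row 0: subtract 1×row3 = (1, 0, 0, 0)
  row 1: subtract 10×row3 = (0, 1, 0, 0)
  row 2: subtract 3×row3 = (0, 0, 1, 0)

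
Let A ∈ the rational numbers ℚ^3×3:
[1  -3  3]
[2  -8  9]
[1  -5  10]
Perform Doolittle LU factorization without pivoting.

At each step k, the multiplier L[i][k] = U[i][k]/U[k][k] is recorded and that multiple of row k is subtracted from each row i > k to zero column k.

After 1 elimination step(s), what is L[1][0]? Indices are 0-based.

L[1][0] = 2

Step 1: pivot at (0,0) is 1.
  row1 ← row1 − (2)·row0  ⇒  L[1][0]=2, U row1=(0, -2, 3)
  row2 ← row2 − (1)·row0  ⇒  L[2][0]=1, U row2=(0, -2, 7)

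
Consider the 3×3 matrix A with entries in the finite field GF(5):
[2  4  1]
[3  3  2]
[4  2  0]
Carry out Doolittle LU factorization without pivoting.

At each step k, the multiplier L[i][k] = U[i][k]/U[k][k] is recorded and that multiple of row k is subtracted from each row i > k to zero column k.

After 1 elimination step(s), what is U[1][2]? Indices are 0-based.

U[1][2] = 3

[col 0] pivot 2
  R1 -= 4*R0 → (0, 2, 3)  (L[1][0] := 4)
  R2 -= 2*R0 → (0, 4, 3)  (L[2][0] := 2)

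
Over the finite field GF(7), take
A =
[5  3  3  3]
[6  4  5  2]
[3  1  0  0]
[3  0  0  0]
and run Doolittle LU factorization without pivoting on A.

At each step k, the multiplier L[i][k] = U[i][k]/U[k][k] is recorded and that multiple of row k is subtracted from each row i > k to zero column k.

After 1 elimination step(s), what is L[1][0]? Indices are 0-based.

k=0: U[0][0]=5
  eliminate (1,0): mult=4, new row 1: (0, 6, 0, 4); set L[1][0]=4
  eliminate (2,0): mult=2, new row 2: (0, 2, 1, 1); set L[2][0]=2
  eliminate (3,0): mult=2, new row 3: (0, 1, 1, 1); set L[3][0]=2

L[1][0] = 4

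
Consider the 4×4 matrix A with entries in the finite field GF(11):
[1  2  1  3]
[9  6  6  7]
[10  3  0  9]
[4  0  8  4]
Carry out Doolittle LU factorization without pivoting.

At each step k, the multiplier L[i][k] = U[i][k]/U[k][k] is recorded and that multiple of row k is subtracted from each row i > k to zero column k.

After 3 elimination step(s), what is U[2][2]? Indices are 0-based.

U[2][2] = 8

k=0: U[0][0]=1
  eliminate (1,0): mult=9, new row 1: (0, 10, 8, 2); set L[1][0]=9
  eliminate (2,0): mult=10, new row 2: (0, 5, 1, 1); set L[2][0]=10
  eliminate (3,0): mult=4, new row 3: (0, 3, 4, 3); set L[3][0]=4
k=1: U[1][1]=10
  eliminate (2,1): mult=6, new row 2: (0, 0, 8, 0); set L[2][1]=6
  eliminate (3,1): mult=8, new row 3: (0, 0, 6, 9); set L[3][1]=8
k=2: U[2][2]=8
  eliminate (3,2): mult=9, new row 3: (0, 0, 0, 9); set L[3][2]=9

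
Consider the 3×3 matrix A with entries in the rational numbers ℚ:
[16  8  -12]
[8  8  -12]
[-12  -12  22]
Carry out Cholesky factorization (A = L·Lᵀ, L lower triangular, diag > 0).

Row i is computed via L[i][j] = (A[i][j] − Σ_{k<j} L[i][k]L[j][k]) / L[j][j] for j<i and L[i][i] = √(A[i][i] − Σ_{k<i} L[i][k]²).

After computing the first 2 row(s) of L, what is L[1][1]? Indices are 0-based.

L[1][1] = 2

Step 1: L[0][0] = √(16) = 4.
  L[1][0] = (8) / L[0][0] = 2.
Step 2: L[1][1] = √(4) = 2.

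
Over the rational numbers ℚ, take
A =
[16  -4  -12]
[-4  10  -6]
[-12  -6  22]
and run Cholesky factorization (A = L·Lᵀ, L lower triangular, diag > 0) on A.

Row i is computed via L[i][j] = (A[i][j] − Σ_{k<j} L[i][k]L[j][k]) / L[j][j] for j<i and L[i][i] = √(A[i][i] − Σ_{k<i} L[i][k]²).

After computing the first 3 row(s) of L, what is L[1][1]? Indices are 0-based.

Step 1: L[0][0] = √(16) = 4.
  L[1][0] = (-4) / L[0][0] = -1.
Step 2: L[1][1] = √(9) = 3.
  L[2][0] = (-12) / L[0][0] = -3.
  L[2][1] = (-9) / L[1][1] = -3.
Step 3: L[2][2] = √(4) = 2.

L[1][1] = 3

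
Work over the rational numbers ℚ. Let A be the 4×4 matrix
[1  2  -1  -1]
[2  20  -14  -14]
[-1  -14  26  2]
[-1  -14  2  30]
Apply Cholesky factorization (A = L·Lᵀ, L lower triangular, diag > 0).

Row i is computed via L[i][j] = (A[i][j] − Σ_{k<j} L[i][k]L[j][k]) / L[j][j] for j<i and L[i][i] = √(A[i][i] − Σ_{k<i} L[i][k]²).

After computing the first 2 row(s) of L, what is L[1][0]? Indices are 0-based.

L[1][0] = 2

Step 1: L[0][0] = √(1) = 1.
  L[1][0] = (2) / L[0][0] = 2.
Step 2: L[1][1] = √(16) = 4.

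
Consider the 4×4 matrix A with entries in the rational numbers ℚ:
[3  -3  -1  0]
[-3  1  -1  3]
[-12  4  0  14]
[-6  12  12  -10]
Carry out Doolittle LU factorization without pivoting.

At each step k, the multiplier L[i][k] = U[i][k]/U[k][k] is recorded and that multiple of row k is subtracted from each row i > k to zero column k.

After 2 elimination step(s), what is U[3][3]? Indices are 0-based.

k=0: U[0][0]=3
  eliminate (1,0): mult=-1, new row 1: (0, -2, -2, 3); set L[1][0]=-1
  eliminate (2,0): mult=-4, new row 2: (0, -8, -4, 14); set L[2][0]=-4
  eliminate (3,0): mult=-2, new row 3: (0, 6, 10, -10); set L[3][0]=-2
k=1: U[1][1]=-2
  eliminate (2,1): mult=4, new row 2: (0, 0, 4, 2); set L[2][1]=4
  eliminate (3,1): mult=-3, new row 3: (0, 0, 4, -1); set L[3][1]=-3

U[3][3] = -1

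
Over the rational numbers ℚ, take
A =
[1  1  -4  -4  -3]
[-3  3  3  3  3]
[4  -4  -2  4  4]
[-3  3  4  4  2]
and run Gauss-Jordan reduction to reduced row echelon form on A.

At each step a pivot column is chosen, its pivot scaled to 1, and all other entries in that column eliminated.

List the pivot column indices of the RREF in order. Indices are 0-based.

pivot(0,0)=1: scale R0 → (1, 1, -4, -4, -3)
  clear (1,0): R1 −= (-3)R0 → (0, 6, -9, -9, -6)
  clear (2,0): R2 −= (4)R0 → (0, -8, 14, 20, 16)
  clear (3,0): R3 −= (-3)R0 → (0, 6, -8, -8, -7)
pivot(1,1)=6: scale R1 → (0, 1, -3/2, -3/2, -1)
  clear (0,1): R0 −= (1)R1 → (1, 0, -5/2, -5/2, -2)
  clear (2,1): R2 −= (-8)R1 → (0, 0, 2, 8, 8)
  clear (3,1): R3 −= (6)R1 → (0, 0, 1, 1, -1)
pivot(2,2)=2: scale R2 → (0, 0, 1, 4, 4)
  clear (0,2): R0 −= (-5/2)R2 → (1, 0, 0, 15/2, 8)
  clear (1,2): R1 −= (-3/2)R2 → (0, 1, 0, 9/2, 5)
  clear (3,2): R3 −= (1)R2 → (0, 0, 0, -3, -5)
pivot(3,3)=-3: scale R3 → (0, 0, 0, 1, 5/3)
  clear (0,3): R0 −= (15/2)R3 → (1, 0, 0, 0, -9/2)
  clear (1,3): R1 −= (9/2)R3 → (0, 1, 0, 0, -5/2)
  clear (2,3): R2 −= (4)R3 → (0, 0, 1, 0, -8/3)

pivot columns: 0, 1, 2, 3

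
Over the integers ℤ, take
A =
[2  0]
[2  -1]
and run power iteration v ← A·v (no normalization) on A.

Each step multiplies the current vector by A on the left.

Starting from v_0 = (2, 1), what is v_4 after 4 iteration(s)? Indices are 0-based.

v_4 = (32, 21)

v_0 = (2, 1).
v_1 = A·v_0 = (4, 3).
v_2 = A·v_1 = (8, 5).
v_3 = A·v_2 = (16, 11).
v_4 = A·v_3 = (32, 21).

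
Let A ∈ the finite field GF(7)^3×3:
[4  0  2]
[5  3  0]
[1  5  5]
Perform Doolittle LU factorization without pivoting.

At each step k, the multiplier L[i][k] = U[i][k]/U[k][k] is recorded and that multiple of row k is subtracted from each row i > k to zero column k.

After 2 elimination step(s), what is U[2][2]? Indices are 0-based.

[col 0] pivot 4
  R1 -= 3*R0 → (0, 3, 1)  (L[1][0] := 3)
  R2 -= 2*R0 → (0, 5, 1)  (L[2][0] := 2)
[col 1] pivot 3
  R2 -= 4*R1 → (0, 0, 4)  (L[2][1] := 4)

U[2][2] = 4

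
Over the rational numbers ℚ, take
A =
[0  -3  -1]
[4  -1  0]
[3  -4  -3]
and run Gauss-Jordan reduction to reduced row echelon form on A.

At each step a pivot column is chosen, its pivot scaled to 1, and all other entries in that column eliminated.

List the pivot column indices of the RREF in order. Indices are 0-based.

pivot columns: 0, 1, 2

[1] R0 <-> R1
[1] R0 /= 4  ⇒  (1, -1/4, 0)
     R2 -= 3·R0  ⇒  (0, -13/4, -3)
[2] R1 /= -3  ⇒  (0, 1, 1/3)
     R0 -= -1/4·R1  ⇒  (1, 0, 1/12)
     R2 -= -13/4·R1  ⇒  (0, 0, -23/12)
[3] R2 /= -23/12  ⇒  (0, 0, 1)
     R0 -= 1/12·R2  ⇒  (1, 0, 0)
     R1 -= 1/3·R2  ⇒  (0, 1, 0)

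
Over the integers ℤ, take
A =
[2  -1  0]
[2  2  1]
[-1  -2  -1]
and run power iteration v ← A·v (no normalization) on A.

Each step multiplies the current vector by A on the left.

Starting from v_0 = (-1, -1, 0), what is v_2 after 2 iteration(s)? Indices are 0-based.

v_0 = (-1, -1, 0).
v_1 = A·v_0 = (-1, -4, 3).
v_2 = A·v_1 = (2, -7, 6).

v_2 = (2, -7, 6)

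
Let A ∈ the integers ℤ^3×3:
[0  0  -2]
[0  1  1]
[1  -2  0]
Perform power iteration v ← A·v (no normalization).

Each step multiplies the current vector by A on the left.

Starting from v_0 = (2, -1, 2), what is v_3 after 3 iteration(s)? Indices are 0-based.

v_0 = (2, -1, 2).
v_1 = A·v_0 = (-4, 1, 4).
v_2 = A·v_1 = (-8, 5, -6).
v_3 = A·v_2 = (12, -1, -18).

v_3 = (12, -1, -18)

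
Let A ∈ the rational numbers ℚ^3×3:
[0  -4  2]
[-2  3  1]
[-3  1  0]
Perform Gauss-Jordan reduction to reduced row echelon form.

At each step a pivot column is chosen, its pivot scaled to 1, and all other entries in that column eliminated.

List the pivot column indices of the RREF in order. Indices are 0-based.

pivot columns: 0, 1, 2

[1] R0 <-> R1
[1] R0 /= -2  ⇒  (1, -3/2, -1/2)
     R2 -= -3·R0  ⇒  (0, -7/2, -3/2)
[2] R1 /= -4  ⇒  (0, 1, -1/2)
     R0 -= -3/2·R1  ⇒  (1, 0, -5/4)
     R2 -= -7/2·R1  ⇒  (0, 0, -13/4)
[3] R2 /= -13/4  ⇒  (0, 0, 1)
     R0 -= -5/4·R2  ⇒  (1, 0, 0)
     R1 -= -1/2·R2  ⇒  (0, 1, 0)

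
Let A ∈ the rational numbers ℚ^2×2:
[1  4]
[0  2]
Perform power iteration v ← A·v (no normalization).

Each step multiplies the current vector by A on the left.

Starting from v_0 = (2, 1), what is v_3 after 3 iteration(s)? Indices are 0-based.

v_3 = (30, 8)

v_0 = (2, 1).
v_1 = A·v_0 = (6, 2).
v_2 = A·v_1 = (14, 4).
v_3 = A·v_2 = (30, 8).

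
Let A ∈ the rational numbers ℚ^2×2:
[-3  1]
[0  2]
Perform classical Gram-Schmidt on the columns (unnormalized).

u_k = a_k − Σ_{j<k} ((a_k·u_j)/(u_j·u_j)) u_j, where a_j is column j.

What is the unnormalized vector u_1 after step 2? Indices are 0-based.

Step 1: u_0 = a_0 = (-3, 0).
Step 2: u_1 = a_1 − (-1/3)·u_0 = (0, 2).

u_1 = (0, 2)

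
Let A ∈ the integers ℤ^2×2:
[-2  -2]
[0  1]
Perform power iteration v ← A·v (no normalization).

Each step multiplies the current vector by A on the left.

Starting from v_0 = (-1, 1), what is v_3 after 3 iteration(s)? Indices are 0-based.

v_3 = (2, 1)

v_0 = (-1, 1).
v_1 = A·v_0 = (0, 1).
v_2 = A·v_1 = (-2, 1).
v_3 = A·v_2 = (2, 1).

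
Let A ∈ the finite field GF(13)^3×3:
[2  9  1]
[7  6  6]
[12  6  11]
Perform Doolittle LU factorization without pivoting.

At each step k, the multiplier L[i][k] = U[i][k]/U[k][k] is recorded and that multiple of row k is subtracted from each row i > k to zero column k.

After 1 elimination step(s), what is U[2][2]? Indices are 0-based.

[col 0] pivot 2
  R1 -= 10*R0 → (0, 7, 9)  (L[1][0] := 10)
  R2 -= 6*R0 → (0, 4, 5)  (L[2][0] := 6)

U[2][2] = 5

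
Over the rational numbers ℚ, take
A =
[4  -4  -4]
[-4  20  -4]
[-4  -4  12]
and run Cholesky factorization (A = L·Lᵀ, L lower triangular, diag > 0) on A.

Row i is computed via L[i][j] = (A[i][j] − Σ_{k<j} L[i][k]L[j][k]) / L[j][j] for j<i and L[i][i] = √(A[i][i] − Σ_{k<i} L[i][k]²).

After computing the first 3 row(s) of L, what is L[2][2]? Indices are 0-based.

Step 1: L[0][0] = √(4) = 2.
  L[1][0] = (-4) / L[0][0] = -2.
Step 2: L[1][1] = √(16) = 4.
  L[2][0] = (-4) / L[0][0] = -2.
  L[2][1] = (-8) / L[1][1] = -2.
Step 3: L[2][2] = √(4) = 2.

L[2][2] = 2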